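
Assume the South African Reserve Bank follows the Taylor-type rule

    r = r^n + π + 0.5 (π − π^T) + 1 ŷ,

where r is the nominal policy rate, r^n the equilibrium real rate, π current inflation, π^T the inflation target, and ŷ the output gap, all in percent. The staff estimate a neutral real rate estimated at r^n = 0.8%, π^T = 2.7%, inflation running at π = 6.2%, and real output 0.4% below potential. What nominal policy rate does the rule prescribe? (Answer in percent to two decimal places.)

8.35%

Output 0.4% below potential → ŷ = -0.4.
r = 0.8 + 6.2 + 0.5 × (6.2 − 2.7) + 1 × (-0.4)
   = 0.8 + 6.2 + 1.75 − 0.4 = 8.35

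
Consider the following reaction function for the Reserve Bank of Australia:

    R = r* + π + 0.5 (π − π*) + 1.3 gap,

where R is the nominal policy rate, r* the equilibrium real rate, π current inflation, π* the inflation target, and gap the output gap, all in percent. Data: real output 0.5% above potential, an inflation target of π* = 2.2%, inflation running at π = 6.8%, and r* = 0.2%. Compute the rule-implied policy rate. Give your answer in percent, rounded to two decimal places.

Output 0.5% above potential → gap = 0.5.
R = 0.2 + 6.8 + 0.5 × (6.8 − 2.2) + 1.3 × 0.5
   = 0.2 + 6.8 + 2.3 + 0.65 = 9.95

9.95%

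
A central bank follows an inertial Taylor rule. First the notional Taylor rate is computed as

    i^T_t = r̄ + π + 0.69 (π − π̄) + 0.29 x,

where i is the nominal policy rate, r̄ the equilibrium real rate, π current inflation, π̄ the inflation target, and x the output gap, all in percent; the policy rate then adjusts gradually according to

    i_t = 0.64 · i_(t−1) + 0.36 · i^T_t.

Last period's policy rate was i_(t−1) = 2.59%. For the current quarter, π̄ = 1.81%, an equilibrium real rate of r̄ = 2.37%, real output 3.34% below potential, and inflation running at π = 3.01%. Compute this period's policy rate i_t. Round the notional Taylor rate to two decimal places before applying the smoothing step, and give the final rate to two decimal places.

Output 3.34% below potential → x = -3.34.
i^T_t = 2.37 + 3.01 + 0.69 × (3.01 − 1.81) + 0.29 × (-3.34)
   = 2.37 + 3.01 + 0.828 − 0.9686 = 5.24
i_t = 0.64 × 2.59 + 0.36 × 5.24 = 1.6576 + 1.8864 = 3.54

3.54%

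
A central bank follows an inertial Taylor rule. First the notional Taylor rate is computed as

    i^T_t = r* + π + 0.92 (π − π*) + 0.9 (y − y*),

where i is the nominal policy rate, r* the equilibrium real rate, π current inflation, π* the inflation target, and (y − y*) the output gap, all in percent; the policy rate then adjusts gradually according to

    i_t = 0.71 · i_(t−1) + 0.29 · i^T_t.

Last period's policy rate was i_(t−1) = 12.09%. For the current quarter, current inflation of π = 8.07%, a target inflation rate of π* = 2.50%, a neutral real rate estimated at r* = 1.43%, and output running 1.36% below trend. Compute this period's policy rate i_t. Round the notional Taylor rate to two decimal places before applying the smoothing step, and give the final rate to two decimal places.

12.47%

Output 1.36% below potential → (y − y*) = -1.36.
i^T_t = 1.43 + 8.07 + 0.92 × (8.07 − 2.50) + 0.9 × (-1.36)
   = 1.43 + 8.07 + 5.1244 − 1.224 = 13.40
i_t = 0.71 × 12.09 + 0.29 × 13.40 = 8.5839 + 3.886 = 12.47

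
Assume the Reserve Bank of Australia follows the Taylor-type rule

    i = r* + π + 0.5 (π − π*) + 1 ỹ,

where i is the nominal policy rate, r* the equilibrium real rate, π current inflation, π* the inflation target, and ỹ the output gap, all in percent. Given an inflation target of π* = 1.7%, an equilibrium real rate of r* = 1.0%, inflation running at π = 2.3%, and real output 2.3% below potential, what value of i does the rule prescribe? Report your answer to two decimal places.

1.30%

Output 2.3% below potential → ỹ = -2.3.
i = 1.0 + 2.3 + 0.5 × (2.3 − 1.7) + 1 × (-2.3)
   = 1.0 + 2.3 + 0.3 − 2.3 = 1.30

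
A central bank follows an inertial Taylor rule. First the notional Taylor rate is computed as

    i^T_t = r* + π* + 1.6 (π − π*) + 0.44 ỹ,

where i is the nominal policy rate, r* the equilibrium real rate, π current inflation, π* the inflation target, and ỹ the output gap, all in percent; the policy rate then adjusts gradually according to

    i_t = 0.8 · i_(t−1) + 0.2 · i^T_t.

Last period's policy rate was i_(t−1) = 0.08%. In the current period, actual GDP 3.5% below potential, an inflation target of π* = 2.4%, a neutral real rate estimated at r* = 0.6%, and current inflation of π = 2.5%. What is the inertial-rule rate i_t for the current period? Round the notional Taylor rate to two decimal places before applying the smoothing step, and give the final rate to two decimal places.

0.39%

Output 3.5% below potential → ỹ = -3.5.
i^T_t = 0.6 + 2.4 + 1.6 × (2.5 − 2.4) + 0.44 × (-3.5)
   = 0.6 + 2.4 + 0.16 − 1.54 = 1.62
i_t = 0.8 × 0.08 + 0.2 × 1.62 = 0.064 + 0.324 = 0.39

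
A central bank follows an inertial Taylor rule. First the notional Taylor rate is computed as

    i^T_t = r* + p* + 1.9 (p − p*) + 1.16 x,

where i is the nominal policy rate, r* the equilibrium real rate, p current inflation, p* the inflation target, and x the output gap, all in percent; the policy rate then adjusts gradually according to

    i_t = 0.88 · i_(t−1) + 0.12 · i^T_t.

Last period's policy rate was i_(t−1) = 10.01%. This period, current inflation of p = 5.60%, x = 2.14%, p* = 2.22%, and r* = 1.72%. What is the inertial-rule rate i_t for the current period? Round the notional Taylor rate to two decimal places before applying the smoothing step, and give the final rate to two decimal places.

10.35%

i^T_t = 1.72 + 2.22 + 1.9 × (5.60 − 2.22) + 1.16 × 2.14
   = 1.72 + 2.22 + 6.422 + 2.4824 = 12.84
i_t = 0.88 × 10.01 + 0.12 × 12.84 = 8.8088 + 1.5408 = 10.35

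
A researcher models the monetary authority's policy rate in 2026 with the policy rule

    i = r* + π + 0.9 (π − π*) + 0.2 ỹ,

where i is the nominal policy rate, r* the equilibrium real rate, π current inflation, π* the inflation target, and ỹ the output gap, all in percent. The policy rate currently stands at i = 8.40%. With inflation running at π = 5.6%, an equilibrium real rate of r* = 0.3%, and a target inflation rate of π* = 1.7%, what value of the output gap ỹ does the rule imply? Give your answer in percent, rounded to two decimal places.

0.2 ỹ = 8.40 − 0.3 − 5.6 − 0.9 × (5.6 − 1.7) = -1.01
ỹ = -1.01 / 0.2 = -5.05

-5.05%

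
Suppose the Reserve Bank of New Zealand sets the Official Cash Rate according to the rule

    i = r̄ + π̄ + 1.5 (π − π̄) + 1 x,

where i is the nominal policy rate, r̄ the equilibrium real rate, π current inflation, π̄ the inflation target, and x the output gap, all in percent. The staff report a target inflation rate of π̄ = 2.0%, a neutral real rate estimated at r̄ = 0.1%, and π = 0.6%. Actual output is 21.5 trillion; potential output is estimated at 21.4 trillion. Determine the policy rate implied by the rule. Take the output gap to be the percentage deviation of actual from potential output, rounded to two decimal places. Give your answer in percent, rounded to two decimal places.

Output gap = 100 × (21.5 − 21.4) / 21.4 = 0.47%.
i = 0.10 + 2.00 + 1.5 × (0.60 − 2.00) + 1 × 0.47
   = 0.10 + 2 − 2.1 + 0.47 = 0.47

0.47%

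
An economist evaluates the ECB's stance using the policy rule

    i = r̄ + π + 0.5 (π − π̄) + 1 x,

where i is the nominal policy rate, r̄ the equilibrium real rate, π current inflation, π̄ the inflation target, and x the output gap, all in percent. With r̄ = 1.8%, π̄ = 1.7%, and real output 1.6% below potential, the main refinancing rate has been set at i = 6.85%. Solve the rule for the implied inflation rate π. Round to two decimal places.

Output 1.6% below potential → x = -1.6.
Collecting π: i = r̄ + (1 + 0.5) π − 0.5 π̄ + 1 x
1.5 π = 6.85 − 1.8 + 0.5 × 1.7 − 1 × (-1.6) = 7.5
π = 7.5 / 1.5 = 5.00

5.00%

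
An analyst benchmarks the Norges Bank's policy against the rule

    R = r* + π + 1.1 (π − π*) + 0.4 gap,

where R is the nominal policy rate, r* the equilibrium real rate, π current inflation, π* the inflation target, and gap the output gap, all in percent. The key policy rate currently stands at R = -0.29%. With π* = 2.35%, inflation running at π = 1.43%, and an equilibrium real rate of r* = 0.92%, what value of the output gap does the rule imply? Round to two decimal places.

-4.07%

0.4 gap = -0.29 − 0.92 − 1.43 − 1.1 × (1.43 − 2.35) = -1.628
gap = -1.628 / 0.4 = -4.07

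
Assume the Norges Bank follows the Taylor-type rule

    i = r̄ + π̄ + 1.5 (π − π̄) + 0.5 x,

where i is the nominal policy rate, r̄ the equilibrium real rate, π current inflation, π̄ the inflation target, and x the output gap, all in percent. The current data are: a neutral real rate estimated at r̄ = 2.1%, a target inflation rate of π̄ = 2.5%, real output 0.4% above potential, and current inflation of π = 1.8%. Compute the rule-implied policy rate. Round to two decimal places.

Output 0.4% above potential → x = 0.4.
i = 2.1 + 2.5 + 1.5 × (1.8 − 2.5) + 0.5 × 0.4
   = 2.1 + 2.5 − 1.05 + 0.2 = 3.75

3.75%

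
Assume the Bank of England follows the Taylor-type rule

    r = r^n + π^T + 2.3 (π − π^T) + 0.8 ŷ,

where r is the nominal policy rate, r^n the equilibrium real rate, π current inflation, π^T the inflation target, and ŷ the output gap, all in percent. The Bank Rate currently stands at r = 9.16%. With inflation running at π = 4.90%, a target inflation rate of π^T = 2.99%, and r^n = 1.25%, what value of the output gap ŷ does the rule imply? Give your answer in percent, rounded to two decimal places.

0.66%

0.8 ŷ = 9.16 − 1.25 − 2.99 − 2.3 × (4.90 − 2.99) = 0.527
ŷ = 0.527 / 0.8 = 0.66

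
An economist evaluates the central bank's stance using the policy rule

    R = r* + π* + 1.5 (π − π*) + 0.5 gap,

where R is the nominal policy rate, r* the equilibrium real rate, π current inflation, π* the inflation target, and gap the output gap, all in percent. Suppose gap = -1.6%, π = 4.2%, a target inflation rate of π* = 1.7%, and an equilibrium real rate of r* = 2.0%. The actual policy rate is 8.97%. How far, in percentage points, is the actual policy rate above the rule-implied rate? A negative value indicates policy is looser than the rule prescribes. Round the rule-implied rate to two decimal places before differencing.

2.32 pp

R = 2.0 + 1.7 + 1.5 × (4.2 − 1.7) + 0.5 × (-1.6)
   = 2.0 + 1.7 + 3.75 − 0.8 = 6.65
Deviation = 8.97 − 6.65 = 2.32 pp.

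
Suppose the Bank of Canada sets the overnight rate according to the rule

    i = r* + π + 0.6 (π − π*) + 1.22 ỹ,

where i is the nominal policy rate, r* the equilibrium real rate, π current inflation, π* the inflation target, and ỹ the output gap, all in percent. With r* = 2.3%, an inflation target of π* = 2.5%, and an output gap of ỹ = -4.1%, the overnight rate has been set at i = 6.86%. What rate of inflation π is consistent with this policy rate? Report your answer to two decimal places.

6.91%

Collecting π: i = r* + (1 + 0.6) π − 0.6 π* + 1.22 ỹ
1.6 π = 6.86 − 2.3 + 0.6 × 2.5 − 1.22 × (-4.1) = 11.062
π = 11.062 / 1.6 = 6.91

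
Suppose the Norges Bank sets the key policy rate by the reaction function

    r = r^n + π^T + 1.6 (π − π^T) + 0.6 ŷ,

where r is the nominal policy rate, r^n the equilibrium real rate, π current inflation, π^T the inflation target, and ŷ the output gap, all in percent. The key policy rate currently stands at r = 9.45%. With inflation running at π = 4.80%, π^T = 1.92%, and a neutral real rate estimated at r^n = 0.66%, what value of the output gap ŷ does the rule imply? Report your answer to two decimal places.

3.77%

0.6 ŷ = 9.45 − 0.66 − 1.92 − 1.6 × (4.80 − 1.92) = 2.262
ŷ = 2.262 / 0.6 = 3.77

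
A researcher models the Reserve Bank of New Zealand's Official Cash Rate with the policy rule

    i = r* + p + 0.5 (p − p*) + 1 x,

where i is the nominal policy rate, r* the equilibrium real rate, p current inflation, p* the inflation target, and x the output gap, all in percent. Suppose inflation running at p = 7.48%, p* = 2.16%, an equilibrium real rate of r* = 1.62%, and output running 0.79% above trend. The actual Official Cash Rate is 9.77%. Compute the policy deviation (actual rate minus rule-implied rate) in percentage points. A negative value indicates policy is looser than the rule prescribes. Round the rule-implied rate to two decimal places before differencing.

-2.78 pp

Output 0.79% above potential → x = 0.79.
i = 1.62 + 7.48 + 0.5 × (7.48 − 2.16) + 1 × 0.79
   = 1.62 + 7.48 + 2.66 + 0.79 = 12.55
Deviation = 9.77 − 12.55 = -2.78 pp.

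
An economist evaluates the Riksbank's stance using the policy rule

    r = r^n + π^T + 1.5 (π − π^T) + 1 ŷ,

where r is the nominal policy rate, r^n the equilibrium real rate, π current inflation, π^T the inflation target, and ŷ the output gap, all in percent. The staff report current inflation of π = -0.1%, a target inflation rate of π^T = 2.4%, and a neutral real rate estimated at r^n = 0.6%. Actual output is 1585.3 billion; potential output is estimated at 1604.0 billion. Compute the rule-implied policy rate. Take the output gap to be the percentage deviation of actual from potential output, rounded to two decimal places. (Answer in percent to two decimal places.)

Output gap = 100 × (1585.3 − 1604.0) / 1604.0 = -1.17%.
r = 0.60 + 2.40 + 1.5 × (-0.10 − 2.40) + 1 × (-1.17)
   = 0.60 + 2.4 − 3.75 − 1.17 = -1.92

-1.92%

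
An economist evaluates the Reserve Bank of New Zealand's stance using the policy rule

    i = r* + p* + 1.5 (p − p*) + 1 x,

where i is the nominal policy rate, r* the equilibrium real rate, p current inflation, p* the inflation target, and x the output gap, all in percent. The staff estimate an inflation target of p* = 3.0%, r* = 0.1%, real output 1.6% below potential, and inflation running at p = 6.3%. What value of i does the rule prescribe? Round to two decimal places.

6.45%

Output 1.6% below potential → x = -1.6.
i = 0.1 + 3.0 + 1.5 × (6.3 − 3.0) + 1 × (-1.6)
   = 0.1 + 3 + 4.95 − 1.6 = 6.45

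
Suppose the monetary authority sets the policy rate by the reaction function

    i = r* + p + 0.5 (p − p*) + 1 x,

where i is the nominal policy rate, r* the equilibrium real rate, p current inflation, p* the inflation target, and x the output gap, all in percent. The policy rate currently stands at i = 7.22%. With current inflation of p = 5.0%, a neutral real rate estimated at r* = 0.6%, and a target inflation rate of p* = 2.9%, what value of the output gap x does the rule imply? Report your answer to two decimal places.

1 x = 7.22 − 0.6 − 5.0 − 0.5 × (5.0 − 2.9) = 0.57
x = 0.57 / 1 = 0.57

0.57%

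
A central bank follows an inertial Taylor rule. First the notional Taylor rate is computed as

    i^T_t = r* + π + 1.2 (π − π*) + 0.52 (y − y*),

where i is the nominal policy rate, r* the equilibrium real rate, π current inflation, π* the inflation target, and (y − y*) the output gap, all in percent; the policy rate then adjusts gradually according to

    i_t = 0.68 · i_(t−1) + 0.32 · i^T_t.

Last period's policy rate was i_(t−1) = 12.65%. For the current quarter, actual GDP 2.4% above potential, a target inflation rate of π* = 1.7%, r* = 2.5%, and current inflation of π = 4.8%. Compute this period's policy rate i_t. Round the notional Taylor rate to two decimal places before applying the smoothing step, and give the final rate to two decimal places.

Output 2.4% above potential → (y − y*) = 2.4.
i^T_t = 2.5 + 4.8 + 1.2 × (4.8 − 1.7) + 0.52 × 2.4
   = 2.5 + 4.8 + 3.72 + 1.248 = 12.27
i_t = 0.68 × 12.65 + 0.32 × 12.27 = 8.602 + 3.9264 = 12.53

12.53%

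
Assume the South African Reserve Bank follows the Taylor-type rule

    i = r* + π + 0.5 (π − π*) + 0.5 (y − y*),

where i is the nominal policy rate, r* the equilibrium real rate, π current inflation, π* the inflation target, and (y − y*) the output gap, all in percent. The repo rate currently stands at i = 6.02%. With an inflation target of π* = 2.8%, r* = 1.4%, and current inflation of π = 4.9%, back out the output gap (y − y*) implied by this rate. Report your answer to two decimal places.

-2.66%

0.5 (y − y*) = 6.02 − 1.4 − 4.9 − 0.5 × (4.9 − 2.8) = -1.33
(y − y*) = -1.33 / 0.5 = -2.66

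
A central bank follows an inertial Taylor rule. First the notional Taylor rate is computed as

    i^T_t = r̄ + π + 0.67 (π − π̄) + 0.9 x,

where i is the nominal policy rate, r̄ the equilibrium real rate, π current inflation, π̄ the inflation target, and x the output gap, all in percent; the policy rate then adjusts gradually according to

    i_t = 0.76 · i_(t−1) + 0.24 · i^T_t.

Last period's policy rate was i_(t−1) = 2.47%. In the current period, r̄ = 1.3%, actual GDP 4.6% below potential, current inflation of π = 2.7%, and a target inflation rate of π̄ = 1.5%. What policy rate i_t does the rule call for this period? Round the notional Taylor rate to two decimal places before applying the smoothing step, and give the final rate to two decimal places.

2.04%

Output 4.6% below potential → x = -4.6.
i^T_t = 1.3 + 2.7 + 0.67 × (2.7 − 1.5) + 0.9 × (-4.6)
   = 1.3 + 2.7 + 0.804 − 4.14 = 0.66
i_t = 0.76 × 2.47 + 0.24 × 0.66 = 1.8772 + 0.1584 = 2.04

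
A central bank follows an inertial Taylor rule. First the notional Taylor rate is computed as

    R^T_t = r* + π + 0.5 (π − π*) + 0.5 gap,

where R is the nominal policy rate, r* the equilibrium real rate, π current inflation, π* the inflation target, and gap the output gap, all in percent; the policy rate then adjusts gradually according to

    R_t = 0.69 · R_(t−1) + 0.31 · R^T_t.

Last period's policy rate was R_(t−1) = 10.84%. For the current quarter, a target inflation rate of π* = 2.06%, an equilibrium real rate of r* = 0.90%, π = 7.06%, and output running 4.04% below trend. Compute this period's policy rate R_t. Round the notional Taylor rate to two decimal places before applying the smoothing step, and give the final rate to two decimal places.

10.10%

Output 4.04% below potential → gap = -4.04.
R^T_t = 0.90 + 7.06 + 0.5 × (7.06 − 2.06) + 0.5 × (-4.04)
   = 0.90 + 7.06 + 2.5 − 2.02 = 8.44
R_t = 0.69 × 10.84 + 0.31 × 8.44 = 7.4796 + 2.6164 = 10.10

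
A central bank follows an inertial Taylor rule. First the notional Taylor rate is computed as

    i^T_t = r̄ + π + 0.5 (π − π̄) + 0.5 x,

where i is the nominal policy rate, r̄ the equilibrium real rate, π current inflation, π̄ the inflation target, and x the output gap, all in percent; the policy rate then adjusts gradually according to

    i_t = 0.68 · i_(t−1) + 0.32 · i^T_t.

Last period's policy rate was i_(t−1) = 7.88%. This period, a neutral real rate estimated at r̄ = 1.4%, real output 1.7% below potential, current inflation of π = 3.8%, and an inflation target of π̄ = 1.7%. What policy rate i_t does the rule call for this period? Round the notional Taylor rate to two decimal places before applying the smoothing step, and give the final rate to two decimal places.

Output 1.7% below potential → x = -1.7.
i^T_t = 1.4 + 3.8 + 0.5 × (3.8 − 1.7) + 0.5 × (-1.7)
   = 1.4 + 3.8 + 1.05 − 0.85 = 5.40
i_t = 0.68 × 7.88 + 0.32 × 5.40 = 5.3584 + 1.728 = 7.09

7.09%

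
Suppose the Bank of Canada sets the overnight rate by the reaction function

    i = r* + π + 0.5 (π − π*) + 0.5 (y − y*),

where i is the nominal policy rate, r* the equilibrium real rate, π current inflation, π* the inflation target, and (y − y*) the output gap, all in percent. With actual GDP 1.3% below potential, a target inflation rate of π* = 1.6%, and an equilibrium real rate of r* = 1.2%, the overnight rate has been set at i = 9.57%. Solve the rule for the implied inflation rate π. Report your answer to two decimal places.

6.55%

Output 1.3% below potential → (y − y*) = -1.3.
Collecting π: i = r* + (1 + 0.5) π − 0.5 π* + 0.5 (y − y*)
1.5 π = 9.57 − 1.2 + 0.5 × 1.6 − 0.5 × (-1.3) = 9.82
π = 9.82 / 1.5 = 6.55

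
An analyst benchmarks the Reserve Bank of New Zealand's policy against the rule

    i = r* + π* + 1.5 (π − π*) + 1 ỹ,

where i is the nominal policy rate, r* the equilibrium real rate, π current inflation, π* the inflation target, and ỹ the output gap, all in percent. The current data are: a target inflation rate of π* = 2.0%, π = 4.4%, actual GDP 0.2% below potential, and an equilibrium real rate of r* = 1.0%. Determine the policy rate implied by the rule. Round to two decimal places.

6.40%

Output 0.2% below potential → ỹ = -0.2.
i = 1.0 + 2.0 + 1.5 × (4.4 − 2.0) + 1 × (-0.2)
   = 1.0 + 2 + 3.6 − 0.2 = 6.40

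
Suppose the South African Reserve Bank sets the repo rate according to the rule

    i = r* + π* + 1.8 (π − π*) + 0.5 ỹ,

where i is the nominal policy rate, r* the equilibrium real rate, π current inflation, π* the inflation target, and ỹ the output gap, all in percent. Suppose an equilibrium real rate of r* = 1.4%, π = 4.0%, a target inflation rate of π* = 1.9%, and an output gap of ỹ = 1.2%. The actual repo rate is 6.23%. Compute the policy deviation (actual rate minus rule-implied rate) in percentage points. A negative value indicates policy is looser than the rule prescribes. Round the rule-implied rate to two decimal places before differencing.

-1.45 pp

i = 1.4 + 1.9 + 1.8 × (4.0 − 1.9) + 0.5 × 1.2
   = 1.4 + 1.9 + 3.78 + 0.6 = 7.68
Deviation = 6.23 − 7.68 = -1.45 pp.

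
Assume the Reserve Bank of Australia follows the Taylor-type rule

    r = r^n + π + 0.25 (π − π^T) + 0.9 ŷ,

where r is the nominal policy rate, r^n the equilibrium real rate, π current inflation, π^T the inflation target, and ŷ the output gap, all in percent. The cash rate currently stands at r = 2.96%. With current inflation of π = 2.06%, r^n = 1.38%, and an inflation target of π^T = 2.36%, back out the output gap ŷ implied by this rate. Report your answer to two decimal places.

0.9 ŷ = 2.96 − 1.38 − 2.06 − 0.25 × (2.06 − 2.36) = -0.405
ŷ = -0.405 / 0.9 = -0.45

-0.45%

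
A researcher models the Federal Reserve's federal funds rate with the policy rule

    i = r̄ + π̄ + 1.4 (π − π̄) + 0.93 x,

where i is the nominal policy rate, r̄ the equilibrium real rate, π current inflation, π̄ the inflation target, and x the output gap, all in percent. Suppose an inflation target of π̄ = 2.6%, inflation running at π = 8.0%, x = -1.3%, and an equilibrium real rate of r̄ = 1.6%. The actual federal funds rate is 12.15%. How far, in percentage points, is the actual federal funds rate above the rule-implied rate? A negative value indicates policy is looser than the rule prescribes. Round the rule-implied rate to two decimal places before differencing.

i = 1.6 + 2.6 + 1.4 × (8.0 − 2.6) + 0.93 × (-1.3)
   = 1.6 + 2.6 + 7.56 − 1.209 = 10.55
Deviation = 12.15 − 10.55 = 1.60 pp.

1.60 pp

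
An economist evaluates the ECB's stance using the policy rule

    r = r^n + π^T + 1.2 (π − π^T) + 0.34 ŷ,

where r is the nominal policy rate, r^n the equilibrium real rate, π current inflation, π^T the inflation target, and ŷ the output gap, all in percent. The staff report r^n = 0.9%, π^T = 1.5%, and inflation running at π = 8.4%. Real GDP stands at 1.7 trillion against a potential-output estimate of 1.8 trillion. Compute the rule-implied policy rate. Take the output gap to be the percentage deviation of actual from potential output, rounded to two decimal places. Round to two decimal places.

Output gap = 100 × (1.7 − 1.8) / 1.8 = -5.56%.
r = 0.90 + 1.50 + 1.2 × (8.40 − 1.50) + 0.34 × (-5.56)
   = 0.90 + 1.5 + 8.28 − 1.8904 = 8.79

8.79%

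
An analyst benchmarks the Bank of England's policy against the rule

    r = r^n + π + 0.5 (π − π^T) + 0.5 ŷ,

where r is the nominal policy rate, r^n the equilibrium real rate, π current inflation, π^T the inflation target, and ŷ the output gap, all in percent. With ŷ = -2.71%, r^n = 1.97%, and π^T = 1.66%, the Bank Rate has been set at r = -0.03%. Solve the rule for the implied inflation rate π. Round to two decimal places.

Collecting π: r = r^n + (1 + 0.5) π − 0.5 π^T + 0.5 ŷ
1.5 π = -0.03 − 1.97 + 0.5 × 1.66 − 0.5 × (-2.71) = 0.185
π = 0.185 / 1.5 = 0.12

0.12%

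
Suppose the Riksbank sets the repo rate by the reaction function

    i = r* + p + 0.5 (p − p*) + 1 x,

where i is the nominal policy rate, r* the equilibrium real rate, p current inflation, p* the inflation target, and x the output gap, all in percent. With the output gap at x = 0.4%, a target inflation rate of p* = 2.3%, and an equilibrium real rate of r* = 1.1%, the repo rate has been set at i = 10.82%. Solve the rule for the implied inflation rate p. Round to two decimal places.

6.98%

Collecting p: i = r* + (1 + 0.5) p − 0.5 p* + 1 x
1.5 p = 10.82 − 1.1 + 0.5 × 2.3 − 1 × 0.4 = 10.47
p = 10.47 / 1.5 = 6.98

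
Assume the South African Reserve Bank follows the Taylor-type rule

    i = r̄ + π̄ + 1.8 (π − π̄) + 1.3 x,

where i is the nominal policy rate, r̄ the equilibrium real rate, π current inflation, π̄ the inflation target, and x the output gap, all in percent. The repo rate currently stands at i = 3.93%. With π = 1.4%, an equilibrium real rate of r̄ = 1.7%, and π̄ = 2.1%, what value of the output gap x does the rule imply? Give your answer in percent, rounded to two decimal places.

1.3 x = 3.93 − 1.7 − 2.1 − 1.8 × (1.4 − 2.1) = 1.39
x = 1.39 / 1.3 = 1.07

1.07%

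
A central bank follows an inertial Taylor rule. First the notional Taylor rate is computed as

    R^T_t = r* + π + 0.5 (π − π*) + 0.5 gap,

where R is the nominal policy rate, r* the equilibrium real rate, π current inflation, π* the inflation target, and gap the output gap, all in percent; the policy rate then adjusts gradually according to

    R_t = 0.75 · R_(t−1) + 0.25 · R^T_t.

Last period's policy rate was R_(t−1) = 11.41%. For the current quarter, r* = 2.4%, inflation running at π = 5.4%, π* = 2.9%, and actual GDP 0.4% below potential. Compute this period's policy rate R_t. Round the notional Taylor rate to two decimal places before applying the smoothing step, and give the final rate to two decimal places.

10.77%

Output 0.4% below potential → gap = -0.4.
R^T_t = 2.4 + 5.4 + 0.5 × (5.4 − 2.9) + 0.5 × (-0.4)
   = 2.4 + 5.4 + 1.25 − 0.2 = 8.85
R_t = 0.75 × 11.41 + 0.25 × 8.85 = 8.5575 + 2.2125 = 10.77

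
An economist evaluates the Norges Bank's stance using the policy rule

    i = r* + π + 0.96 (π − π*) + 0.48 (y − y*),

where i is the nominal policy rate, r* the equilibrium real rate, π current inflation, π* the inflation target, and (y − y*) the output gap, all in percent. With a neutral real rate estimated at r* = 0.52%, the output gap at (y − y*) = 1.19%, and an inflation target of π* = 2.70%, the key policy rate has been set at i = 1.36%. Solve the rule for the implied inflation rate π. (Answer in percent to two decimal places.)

1.46%

Collecting π: i = r* + (1 + 0.96) π − 0.96 π* + 0.48 (y − y*)
1.96 π = 1.36 − 0.52 + 0.96 × 2.70 − 0.48 × 1.19 = 2.8608
π = 2.8608 / 1.96 = 1.46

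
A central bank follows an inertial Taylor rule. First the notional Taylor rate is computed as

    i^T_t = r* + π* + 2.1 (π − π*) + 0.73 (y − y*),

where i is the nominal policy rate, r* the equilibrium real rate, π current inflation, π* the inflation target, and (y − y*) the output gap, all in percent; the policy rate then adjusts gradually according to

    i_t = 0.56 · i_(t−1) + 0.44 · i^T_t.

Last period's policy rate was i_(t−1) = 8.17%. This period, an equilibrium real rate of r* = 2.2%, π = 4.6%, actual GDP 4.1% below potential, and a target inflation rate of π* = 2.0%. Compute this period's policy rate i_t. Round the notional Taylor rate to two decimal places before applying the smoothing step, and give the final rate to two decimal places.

7.51%

Output 4.1% below potential → (y − y*) = -4.1.
i^T_t = 2.2 + 2.0 + 2.1 × (4.6 − 2.0) + 0.73 × (-4.1)
   = 2.2 + 2 + 5.46 − 2.993 = 6.67
i_t = 0.56 × 8.17 + 0.44 × 6.67 = 4.5752 + 2.9348 = 7.51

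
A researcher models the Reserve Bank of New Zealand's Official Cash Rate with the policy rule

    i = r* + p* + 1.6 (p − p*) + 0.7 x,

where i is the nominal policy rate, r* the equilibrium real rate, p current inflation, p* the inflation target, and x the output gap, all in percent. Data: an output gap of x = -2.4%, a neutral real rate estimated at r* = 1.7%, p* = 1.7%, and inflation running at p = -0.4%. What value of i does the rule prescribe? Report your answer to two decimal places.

-1.64%

i = 1.7 + 1.7 + 1.6 × (-0.4 − 1.7) + 0.7 × (-2.4)
   = 1.7 + 1.7 − 3.36 − 1.68 = -1.64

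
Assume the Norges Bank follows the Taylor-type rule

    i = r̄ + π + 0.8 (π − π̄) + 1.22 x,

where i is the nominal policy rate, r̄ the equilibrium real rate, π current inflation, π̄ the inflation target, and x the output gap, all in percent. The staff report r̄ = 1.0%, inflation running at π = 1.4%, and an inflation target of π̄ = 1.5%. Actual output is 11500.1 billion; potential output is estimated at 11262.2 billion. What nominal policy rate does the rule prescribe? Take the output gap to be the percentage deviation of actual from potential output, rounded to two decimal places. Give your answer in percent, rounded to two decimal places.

Output gap = 100 × (11500.1 − 11262.2) / 11262.2 = 2.11%.
i = 1.00 + 1.40 + 0.8 × (1.40 − 1.50) + 1.22 × 2.11
   = 1.00 + 1.4 − 0.08 + 2.5742 = 4.89

4.89%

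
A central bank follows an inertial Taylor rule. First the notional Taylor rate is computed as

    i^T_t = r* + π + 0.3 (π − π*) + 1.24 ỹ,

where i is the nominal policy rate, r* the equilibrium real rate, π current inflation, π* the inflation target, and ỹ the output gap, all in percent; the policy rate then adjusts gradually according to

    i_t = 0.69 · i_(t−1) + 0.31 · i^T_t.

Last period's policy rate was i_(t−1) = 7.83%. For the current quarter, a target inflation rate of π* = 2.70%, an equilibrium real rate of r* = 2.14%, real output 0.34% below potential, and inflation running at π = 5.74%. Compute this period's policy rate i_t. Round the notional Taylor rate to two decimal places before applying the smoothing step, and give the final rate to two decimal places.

8.00%

Output 0.34% below potential → ỹ = -0.34.
i^T_t = 2.14 + 5.74 + 0.3 × (5.74 − 2.70) + 1.24 × (-0.34)
   = 2.14 + 5.74 + 0.912 − 0.4216 = 8.37
i_t = 0.69 × 7.83 + 0.31 × 8.37 = 5.4027 + 2.5947 = 8.00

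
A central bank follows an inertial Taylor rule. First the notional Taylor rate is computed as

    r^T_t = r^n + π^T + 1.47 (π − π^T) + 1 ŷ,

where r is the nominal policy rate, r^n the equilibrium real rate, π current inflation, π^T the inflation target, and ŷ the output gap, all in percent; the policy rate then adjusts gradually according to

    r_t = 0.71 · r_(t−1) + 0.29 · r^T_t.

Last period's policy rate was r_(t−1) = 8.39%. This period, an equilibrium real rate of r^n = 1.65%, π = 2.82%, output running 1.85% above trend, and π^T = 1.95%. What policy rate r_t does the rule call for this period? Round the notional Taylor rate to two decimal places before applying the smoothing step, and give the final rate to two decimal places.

Output 1.85% above potential → ŷ = 1.85.
r^T_t = 1.65 + 1.95 + 1.47 × (2.82 − 1.95) + 1 × 1.85
   = 1.65 + 1.95 + 1.2789 + 1.85 = 6.73
r_t = 0.71 × 8.39 + 0.29 × 6.73 = 5.9569 + 1.9517 = 7.91

7.91%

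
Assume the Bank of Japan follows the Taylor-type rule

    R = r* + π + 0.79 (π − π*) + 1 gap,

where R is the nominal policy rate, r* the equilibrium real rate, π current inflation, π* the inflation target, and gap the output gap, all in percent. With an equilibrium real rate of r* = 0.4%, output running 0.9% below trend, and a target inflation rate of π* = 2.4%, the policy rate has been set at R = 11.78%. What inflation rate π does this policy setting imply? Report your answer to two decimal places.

7.92%

Output 0.9% below potential → gap = -0.9.
Collecting π: R = r* + (1 + 0.79) π − 0.79 π* + 1 gap
1.79 π = 11.78 − 0.4 + 0.79 × 2.4 − 1 × (-0.9) = 14.176
π = 14.176 / 1.79 = 7.92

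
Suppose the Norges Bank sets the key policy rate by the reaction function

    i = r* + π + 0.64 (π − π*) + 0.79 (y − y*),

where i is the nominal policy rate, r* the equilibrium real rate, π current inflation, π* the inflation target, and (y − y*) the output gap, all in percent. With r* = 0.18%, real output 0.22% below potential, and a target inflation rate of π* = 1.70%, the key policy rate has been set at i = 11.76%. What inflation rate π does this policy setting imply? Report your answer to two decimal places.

7.83%

Output 0.22% below potential → (y − y*) = -0.22.
Collecting π: i = r* + (1 + 0.64) π − 0.64 π* + 0.79 (y − y*)
1.64 π = 11.76 − 0.18 + 0.64 × 1.70 − 0.79 × (-0.22) = 12.8418
π = 12.8418 / 1.64 = 7.83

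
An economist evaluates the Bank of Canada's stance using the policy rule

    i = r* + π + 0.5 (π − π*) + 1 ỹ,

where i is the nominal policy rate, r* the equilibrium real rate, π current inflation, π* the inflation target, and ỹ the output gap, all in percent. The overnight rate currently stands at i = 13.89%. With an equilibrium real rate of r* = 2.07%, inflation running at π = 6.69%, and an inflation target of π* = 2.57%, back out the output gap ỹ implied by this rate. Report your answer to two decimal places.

1 ỹ = 13.89 − 2.07 − 6.69 − 0.5 × (6.69 − 2.57) = 3.07
ỹ = 3.07 / 1 = 3.07

3.07%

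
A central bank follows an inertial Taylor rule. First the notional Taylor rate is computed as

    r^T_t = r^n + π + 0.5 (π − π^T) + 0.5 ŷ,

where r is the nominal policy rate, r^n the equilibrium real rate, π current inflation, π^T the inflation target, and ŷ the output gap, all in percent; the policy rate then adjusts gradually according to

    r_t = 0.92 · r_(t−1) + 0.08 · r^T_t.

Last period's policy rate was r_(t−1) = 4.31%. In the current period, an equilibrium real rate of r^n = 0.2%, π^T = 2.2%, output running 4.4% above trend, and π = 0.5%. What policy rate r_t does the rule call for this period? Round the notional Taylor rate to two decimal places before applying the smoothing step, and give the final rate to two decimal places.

4.13%

Output 4.4% above potential → ŷ = 4.4.
r^T_t = 0.2 + 0.5 + 0.5 × (0.5 − 2.2) + 0.5 × 4.4
   = 0.2 + 0.5 − 0.85 + 2.2 = 2.05
r_t = 0.92 × 4.31 + 0.08 × 2.05 = 3.9652 + 0.164 = 4.13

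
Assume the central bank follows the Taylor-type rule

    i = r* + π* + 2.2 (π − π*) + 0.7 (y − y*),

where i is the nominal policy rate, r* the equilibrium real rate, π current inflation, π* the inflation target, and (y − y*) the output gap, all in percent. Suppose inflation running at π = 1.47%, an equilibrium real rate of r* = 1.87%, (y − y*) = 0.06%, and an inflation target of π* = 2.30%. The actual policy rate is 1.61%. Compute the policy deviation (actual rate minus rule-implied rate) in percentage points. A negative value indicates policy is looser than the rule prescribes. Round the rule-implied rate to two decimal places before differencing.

i = 1.87 + 2.30 + 2.2 × (1.47 − 2.30) + 0.7 × 0.06
   = 1.87 + 2.3 − 1.826 + 0.042 = 2.39
Deviation = 1.61 − 2.39 = -0.78 pp.

-0.78 pp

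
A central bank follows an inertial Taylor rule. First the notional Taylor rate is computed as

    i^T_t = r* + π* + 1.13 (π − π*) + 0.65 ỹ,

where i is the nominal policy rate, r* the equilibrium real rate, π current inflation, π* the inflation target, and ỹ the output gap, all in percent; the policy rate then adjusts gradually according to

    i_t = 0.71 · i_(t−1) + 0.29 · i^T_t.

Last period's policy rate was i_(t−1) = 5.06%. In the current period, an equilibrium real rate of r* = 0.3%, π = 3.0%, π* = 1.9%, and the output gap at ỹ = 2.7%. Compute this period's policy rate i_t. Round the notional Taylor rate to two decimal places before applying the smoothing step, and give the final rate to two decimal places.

i^T_t = 0.3 + 1.9 + 1.13 × (3.0 − 1.9) + 0.65 × 2.7
   = 0.3 + 1.9 + 1.243 + 1.755 = 5.20
i_t = 0.71 × 5.06 + 0.29 × 5.20 = 3.5926 + 1.508 = 5.10

5.10%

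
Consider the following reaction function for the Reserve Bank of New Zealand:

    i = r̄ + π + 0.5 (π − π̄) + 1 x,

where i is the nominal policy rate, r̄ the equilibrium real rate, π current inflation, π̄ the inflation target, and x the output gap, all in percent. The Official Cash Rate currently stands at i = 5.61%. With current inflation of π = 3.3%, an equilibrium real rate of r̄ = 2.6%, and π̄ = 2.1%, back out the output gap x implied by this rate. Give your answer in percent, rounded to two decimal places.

1 x = 5.61 − 2.6 − 3.3 − 0.5 × (3.3 − 2.1) = -0.89
x = -0.89 / 1 = -0.89

-0.89%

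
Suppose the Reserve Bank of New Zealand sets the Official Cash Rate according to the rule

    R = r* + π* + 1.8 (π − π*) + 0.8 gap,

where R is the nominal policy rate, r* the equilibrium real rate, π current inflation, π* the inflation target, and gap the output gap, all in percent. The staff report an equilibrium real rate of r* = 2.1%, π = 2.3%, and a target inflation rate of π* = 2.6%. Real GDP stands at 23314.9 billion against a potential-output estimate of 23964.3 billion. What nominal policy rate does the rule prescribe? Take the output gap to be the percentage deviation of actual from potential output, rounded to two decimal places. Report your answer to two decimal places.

1.99%

Output gap = 100 × (23314.9 − 23964.3) / 23964.3 = -2.71%.
R = 2.10 + 2.60 + 1.8 × (2.30 − 2.60) + 0.8 × (-2.71)
   = 2.10 + 2.6 − 0.54 − 2.168 = 1.99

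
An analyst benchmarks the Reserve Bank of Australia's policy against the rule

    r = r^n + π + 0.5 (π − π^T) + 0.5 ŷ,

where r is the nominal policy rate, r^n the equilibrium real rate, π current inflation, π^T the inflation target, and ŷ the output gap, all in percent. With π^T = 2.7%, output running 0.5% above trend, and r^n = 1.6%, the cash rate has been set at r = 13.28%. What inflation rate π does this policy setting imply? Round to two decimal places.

8.52%

Output 0.5% above potential → ŷ = 0.5.
Collecting π: r = r^n + (1 + 0.5) π − 0.5 π^T + 0.5 ŷ
1.5 π = 13.28 − 1.6 + 0.5 × 2.7 − 0.5 × 0.5 = 12.78
π = 12.78 / 1.5 = 8.52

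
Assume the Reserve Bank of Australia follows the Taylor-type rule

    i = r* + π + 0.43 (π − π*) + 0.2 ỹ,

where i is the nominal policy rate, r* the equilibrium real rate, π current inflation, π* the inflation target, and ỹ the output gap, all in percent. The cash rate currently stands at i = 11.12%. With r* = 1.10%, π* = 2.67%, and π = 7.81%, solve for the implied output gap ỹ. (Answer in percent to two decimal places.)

0.2 ỹ = 11.12 − 1.10 − 7.81 − 0.43 × (7.81 − 2.67) = -0.0002
ỹ = -0.0002 / 0.2 = 0.00

0.00%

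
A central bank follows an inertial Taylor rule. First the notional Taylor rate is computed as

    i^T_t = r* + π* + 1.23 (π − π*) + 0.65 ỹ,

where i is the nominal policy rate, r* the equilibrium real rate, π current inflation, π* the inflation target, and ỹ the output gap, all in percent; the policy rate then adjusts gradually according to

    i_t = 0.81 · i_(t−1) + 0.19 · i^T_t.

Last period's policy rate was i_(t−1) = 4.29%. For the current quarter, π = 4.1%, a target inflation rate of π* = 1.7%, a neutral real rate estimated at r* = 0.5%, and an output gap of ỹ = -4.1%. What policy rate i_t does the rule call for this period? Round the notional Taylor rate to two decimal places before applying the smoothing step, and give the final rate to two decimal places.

3.95%

i^T_t = 0.5 + 1.7 + 1.23 × (4.1 − 1.7) + 0.65 × (-4.1)
   = 0.5 + 1.7 + 2.952 − 2.665 = 2.49
i_t = 0.81 × 4.29 + 0.19 × 2.49 = 3.4749 + 0.4731 = 3.95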